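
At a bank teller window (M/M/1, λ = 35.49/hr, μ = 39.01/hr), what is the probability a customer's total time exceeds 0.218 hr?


W ~ Exponential(μ−λ) for M/M/1.
μ − λ = 39.01 − 35.49 = 3.5200
P(W > t) = e^{−(μ−λ)t} = e^{−0.7674} = 0.464237

Final: 0.464237


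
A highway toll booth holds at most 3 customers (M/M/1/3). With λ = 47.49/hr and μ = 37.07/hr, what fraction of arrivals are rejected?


ρ = λ/μ = 47.49/37.07 = 1.2811
P_K = (1−ρ)ρ^K/(1−ρ^(K+1)) = (-0.2811·2.102513)/(1 − 2.693508)
= -0.590995/-1.693508 = 0.348977

Final: 0.348977


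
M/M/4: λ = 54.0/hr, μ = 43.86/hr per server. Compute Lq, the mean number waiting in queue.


a = λ/μ = 1.2312; ρ = a/4 = 0.3078
P₀ = 0.290828
Lq = P₀·a^c·ρ / (c!·(1−ρ)²) = 0.290828·2.29774·0.3078/(24·0.47914)
= 0.01789

Final: 0.01789


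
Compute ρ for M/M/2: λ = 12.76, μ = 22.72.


ρ = λ/(cμ) = 12.76/(2·22.72) = 12.76/45.44 = 0.2808

Final: 0.2808


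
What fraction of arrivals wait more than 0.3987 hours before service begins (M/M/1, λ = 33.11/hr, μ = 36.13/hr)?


ρ = 33.11/36.13 = 0.9164
P(Wq > t) = ρ·e^{−(μ−λ)t} = 0.9164·e^{−1.2041}
= 0.9164·0.299970 = 0.274896

Final: 0.274896


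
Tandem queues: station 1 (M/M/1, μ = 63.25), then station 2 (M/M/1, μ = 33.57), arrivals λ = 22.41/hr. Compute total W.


Each node sees arrival rate λ = 22.41/hr (tandem ⇒ throughput preserved).
W₁ = 1/(μ₁−λ) = 1/(63.25−22.41) = 0.02449 hr
W₂ = 1/(μ₂−λ) = 1/(33.57−22.41) = 0.08961 hr
W_total = W₁ + W₂ = 0.02449 + 0.08961 = 0.11409 hr

Final: 0.11409 hr


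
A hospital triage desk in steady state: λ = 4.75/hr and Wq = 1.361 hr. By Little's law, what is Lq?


Lq = λWq = 4.75·1.361 = 6.4647

Final: 6.4647


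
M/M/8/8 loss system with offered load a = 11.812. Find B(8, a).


B(c,a) = (a^c/c!) / Σ_{k=0}^{c} a^k/k!
a^8/8! = 9398.682589
Σ terms (k=0..8): 1.00000 + 11.81200 + 69.76167 + 274.67496 + 811.11515 + 1916.17842 + 3772.31659 + 6365.51479 + 9398.68259 = 22621.056165
B = 9398.682589/22621.056165 = 0.415484

Final: 0.415484


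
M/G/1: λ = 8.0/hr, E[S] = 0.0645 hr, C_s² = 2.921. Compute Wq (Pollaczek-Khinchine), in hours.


ρ = λ·E[S] = 8.0·0.0645 = 0.5160
E[S²] = E[S]²(1+C_s²) = 0.0645²·(1+2.921) = 0.016312
Wq = λ·E[S²]/(2(1−ρ)) = 8.0·0.016312/(2·0.4840) = 0.13481 hr

Final: 0.13481 hr


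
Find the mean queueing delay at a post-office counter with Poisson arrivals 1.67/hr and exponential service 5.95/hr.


ρ = 1.67/5.95 = 0.2807
Wq = ρ/(μ−λ) = 0.2807/(5.95 − 1.67) = 0.2807/4.28 = 0.06558 hr

Final: 0.06558 hr


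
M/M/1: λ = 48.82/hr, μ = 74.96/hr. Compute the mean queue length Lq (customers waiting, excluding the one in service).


ρ = 48.82/74.96 = 0.6513
Lq = ρ²/(1−ρ) = 0.4242/0.3487 = 1.2164

Final: 1.2164


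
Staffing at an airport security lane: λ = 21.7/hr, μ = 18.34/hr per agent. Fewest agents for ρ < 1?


Stability requires cμ > λ ⇔ c > λ/μ.
λ/μ = 21.7/18.34 = 1.1832
Minimum integer c = ⌊1.1832⌋ + 1 = 2
Check: 2·18.34 = 36.68 > 21.7, while 1·18.34 = 18.34 ≤ 21.7

Final: 2 servers


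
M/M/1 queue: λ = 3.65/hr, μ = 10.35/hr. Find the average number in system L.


ρ = λ/μ = 3.65/10.35 = 0.3527
L = ρ/(1−ρ) = 0.3527/(1 − 0.3527) = 0.3527/0.6473 = 0.5448

Final: 0.5448


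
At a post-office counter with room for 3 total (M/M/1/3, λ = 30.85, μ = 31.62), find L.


ρ = 30.85/31.62 = 0.9756
L = ρ[1 − (K+1)ρ^K + Kρ^(K+1)] / [(1−ρ)(1−ρ^(K+1))]
Numerator: 0.9756·(1 − 4·0.928710 + 3·0.906094) = 0.003360
Denominator: (0.02435)·(0.093906) = 0.002287
L = 0.003360/0.002287 = 1.4692

Final: 1.4692


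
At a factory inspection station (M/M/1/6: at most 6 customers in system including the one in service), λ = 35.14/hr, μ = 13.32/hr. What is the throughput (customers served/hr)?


ρ = 2.6381; P_K = (1−ρ)ρ^6/(1−ρ^7) = 0.621644
λ_eff = λ(1 − P_K) = 35.14·(1 − 0.621644) = 35.14·0.378356 = 13.2954 /hr

Final: 13.2954 /hr


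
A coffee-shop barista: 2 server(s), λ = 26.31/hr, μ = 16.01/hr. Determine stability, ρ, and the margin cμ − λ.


Total capacity cμ = 2·16.01 = 32.02/hr
ρ = λ/(cμ) = 26.31/32.02 = 0.8217
Stable ⇔ ρ < 1: YES
Spare capacity = cμ − λ = 32.02 − 26.31 = 5.71/hr

Final: ρ = 0.8217; stable; margin = 5.71/hr


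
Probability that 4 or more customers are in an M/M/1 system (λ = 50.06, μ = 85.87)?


ρ = 50.06/85.87 = 0.5830
P(N ≥ n) = ρ^n = 0.5830^4 = 0.115504

Final: 0.115504


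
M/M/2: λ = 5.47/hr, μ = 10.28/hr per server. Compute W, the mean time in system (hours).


a = 0.5321; ρ = 0.2661; P₀ = 0.579716
Lq = P₀·a^c·ρ/(c!(1−ρ)²) = 0.04053
Wq = Lq/λ = 0.04053/5.47 = 0.007410 hr
W = Wq + 1/μ = 0.007410 + 0.09728 = 0.10469 hr

Final: 0.10469 hr


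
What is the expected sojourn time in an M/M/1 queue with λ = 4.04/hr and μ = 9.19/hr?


W = 1/(μ−λ) = 1/(9.19 − 4.04) = 1/5.15 = 0.1942 hr

Final: 0.1942 hr


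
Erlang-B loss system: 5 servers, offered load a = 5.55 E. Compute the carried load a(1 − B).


B(5,5.55) = 0.327822 (Erlang-B)
Carried load = a(1 − B) = 5.55·(1 − 0.327822) = 5.55·0.672178 = 3.7306 E

Final: 3.7306 Erlangs


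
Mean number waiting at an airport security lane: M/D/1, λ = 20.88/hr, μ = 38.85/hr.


ρ = 20.88/38.85 = 0.5375
M/D/1: Lq = ρ²/(2(1−ρ)) = 0.2889/(2·0.4625) = 0.31224

Final: 0.31224


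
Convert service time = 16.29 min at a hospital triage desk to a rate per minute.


μ = 1/(service time) in consistent units.
1 minute = 1 min, so μ = 1/16.29 = 0.06139 per minute

Final: 0.06139 /min


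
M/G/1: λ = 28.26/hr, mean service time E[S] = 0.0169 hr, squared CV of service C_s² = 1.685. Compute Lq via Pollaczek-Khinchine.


ρ = λ·E[S] = 28.26·0.0169 = 0.4776
Lq = ρ²(1+C_s²)/(2(1−ρ)) = 0.2281·(1+1.685)/(2·0.5224)
= 0.2281·2.6850/1.0448 = 0.58617

Final: 0.58617


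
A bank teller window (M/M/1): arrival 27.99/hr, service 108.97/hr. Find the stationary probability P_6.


ρ = 27.99/108.97 = 0.2569
P_n = (1−ρ)·ρ^n = (1 − 0.2569)·0.2569^6 = 0.7431·0.0002872 = 0.0002134

Final: 0.0002134


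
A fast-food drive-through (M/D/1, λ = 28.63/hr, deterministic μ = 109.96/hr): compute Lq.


ρ = 28.63/109.96 = 0.2604
M/D/1: Lq = ρ²/(2(1−ρ)) = 0.06779/(2·0.7396) = 0.04583

Final: 0.04583


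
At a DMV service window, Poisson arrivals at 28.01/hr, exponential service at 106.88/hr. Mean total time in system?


W = 1/(μ−λ) = 1/(106.88 − 28.01) = 1/78.87 = 0.01268 hr

Final: 0.01268 hr


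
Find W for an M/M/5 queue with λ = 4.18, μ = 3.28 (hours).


a = 1.2744; ρ = 0.2549; P₀ = 0.279418
Lq = P₀·a^c·ρ/(c!(1−ρ)²) = 0.003593
Wq = Lq/λ = 0.003593/4.18 = 0.0008596 hr
W = Wq + 1/μ = 0.0008596 + 0.30488 = 0.30574 hr

Final: 0.30574 hr


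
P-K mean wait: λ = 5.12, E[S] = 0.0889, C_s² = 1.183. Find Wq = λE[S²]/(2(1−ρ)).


ρ = λ·E[S] = 5.12·0.0889 = 0.4552
E[S²] = E[S]²(1+C_s²) = 0.0889²·(1+1.183) = 0.017253
Wq = λ·E[S²]/(2(1−ρ)) = 5.12·0.017253/(2·0.5448) = 0.08107 hr

Final: 0.08107 hr


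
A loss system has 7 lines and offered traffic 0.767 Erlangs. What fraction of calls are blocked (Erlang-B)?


B(c,a) = (a^c/c!) / Σ_{k=0}^{c} a^k/k!
a^7/7! = 0.00003098
Σ terms (k=0..7): 1.00000 + 0.76700 + 0.29414 + 0.07520 + 0.01442 + 0.002212 + 0.0002828 + 0.00003098 = 2.153293
B = 0.00003098/2.153293 = 0.00001439

Final: 0.00001439


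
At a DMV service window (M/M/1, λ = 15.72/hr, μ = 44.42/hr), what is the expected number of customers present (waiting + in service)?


ρ = λ/μ = 15.72/44.42 = 0.3539
L = ρ/(1−ρ) = 0.3539/(1 − 0.3539) = 0.3539/0.6461 = 0.5477

Final: 0.5477


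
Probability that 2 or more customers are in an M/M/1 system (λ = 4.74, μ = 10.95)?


ρ = 4.74/10.95 = 0.4329
P(N ≥ n) = ρ^n = 0.4329^2 = 0.187382

Final: 0.187382


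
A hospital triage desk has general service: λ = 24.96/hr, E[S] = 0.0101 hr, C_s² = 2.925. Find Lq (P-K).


ρ = λ·E[S] = 24.96·0.0101 = 0.2521
Lq = ρ²(1+C_s²)/(2(1−ρ)) = 0.06355·(1+2.925)/(2·0.7479)
= 0.06355·3.9250/1.4958 = 0.16676

Final: 0.16676


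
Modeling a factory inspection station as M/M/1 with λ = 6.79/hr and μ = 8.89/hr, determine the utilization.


ρ = λ/μ = 6.79/8.89 = 0.7638

Final: 0.7638


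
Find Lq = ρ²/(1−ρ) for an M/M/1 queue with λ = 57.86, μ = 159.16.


ρ = 57.86/159.16 = 0.3635
Lq = ρ²/(1−ρ) = 0.1322/0.6365 = 0.2076

Final: 0.2076


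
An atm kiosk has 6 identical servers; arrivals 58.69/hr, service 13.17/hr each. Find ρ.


ρ = λ/(cμ) = 58.69/(6·13.17) = 58.69/79.02 = 0.7427

Final: 0.7427


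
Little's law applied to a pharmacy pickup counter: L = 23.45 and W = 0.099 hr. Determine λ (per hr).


λ = L/W = 23.45/0.099 = 236.8687 /hr

Final: 236.8687 /hr


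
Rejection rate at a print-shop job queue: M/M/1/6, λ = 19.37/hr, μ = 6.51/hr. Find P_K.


ρ = λ/μ = 19.37/6.51 = 2.9754
P_K = (1−ρ)ρ^K/(1−ρ^(K+1)) = (-1.9754·693.891860)/(1 − 2064.621402)
= -1370.729542/-2063.621402 = 0.664235

Final: 0.664235


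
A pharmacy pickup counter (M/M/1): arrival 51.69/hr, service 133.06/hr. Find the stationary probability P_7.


ρ = 51.69/133.06 = 0.3885
P_n = (1−ρ)·ρ^n = (1 − 0.3885)·0.3885^7 = 0.6115·0.001335 = 0.0008165

Final: 0.0008165


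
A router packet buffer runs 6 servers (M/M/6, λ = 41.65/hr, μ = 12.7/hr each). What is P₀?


a = λ/μ = 41.65/12.7 = 3.2795; ρ = a/c = 0.5466
Σ_{k=0}^{5} a^k/k! (terms k=0..5) = 1.00000 + 3.27953 + 5.37765 + 5.87872 + 4.81985 + 3.16137 = 23.51712
Tail: a^6/(6!(1−ρ)) = 1244.13558/(720·0.4534) = 3.81103
P₀ = 1/(23.51712 + 3.81103) = 1/27.32815 = 0.036592

Final: 0.036592


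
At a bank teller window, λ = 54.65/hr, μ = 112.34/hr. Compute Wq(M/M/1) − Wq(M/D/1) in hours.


ρ = 54.65/112.34 = 0.4865
Wq(M/M/1) = ρ/(μ−λ) = 0.4865/57.69 = 0.008432 hr
Wq(M/D/1) = ρ/(2(μ−λ)) = 0.004216 hr
Savings = 0.008432 − 0.004216 = 0.004216 hr

Final: 0.004216 hr


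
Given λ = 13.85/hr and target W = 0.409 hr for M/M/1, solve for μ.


W = 1/(μ−λ) ⇒ μ − λ = 1/W = 1/0.409 = 2.4450
μ = λ + 1/W = 13.85 + 2.4450 = 16.2950 per hr

Final: 16.2950 /hr


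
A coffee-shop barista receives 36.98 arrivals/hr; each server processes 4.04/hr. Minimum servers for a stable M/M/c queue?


Stability requires cμ > λ ⇔ c > λ/μ.
λ/μ = 36.98/4.04 = 9.1535
Minimum integer c = ⌊9.1535⌋ + 1 = 10
Check: 10·4.04 = 40.40 > 36.98, while 9·4.04 = 36.36 ≤ 36.98

Final: 10 servers


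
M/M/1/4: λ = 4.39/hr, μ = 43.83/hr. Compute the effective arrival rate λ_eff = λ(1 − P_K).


ρ = 0.1002; P_K = (1−ρ)ρ^4/(1−ρ^5) = 0.00009056
λ_eff = λ(1 − P_K) = 4.39·(1 − 0.00009056) = 4.39·0.999909 = 4.3896 /hr

Final: 4.3896 /hr


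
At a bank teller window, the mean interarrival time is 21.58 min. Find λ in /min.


λ = 1/(interarrival time) in consistent units.
1 minute = 1 min, so λ = 1/21.58 = 0.04634 per minute

Final: 0.04634 /min


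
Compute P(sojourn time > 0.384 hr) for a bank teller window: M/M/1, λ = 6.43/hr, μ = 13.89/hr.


W ~ Exponential(μ−λ) for M/M/1.
μ − λ = 13.89 − 6.43 = 7.4600
P(W > t) = e^{−(μ−λ)t} = e^{−2.8646} = 0.057004

Final: 0.057004


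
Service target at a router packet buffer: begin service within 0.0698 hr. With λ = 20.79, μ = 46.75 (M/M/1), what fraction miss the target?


ρ = 20.79/46.75 = 0.4447
P(Wq > t) = ρ·e^{−(μ−λ)t} = 0.4447·e^{−1.8120}
= 0.4447·0.163326 = 0.072632

Final: 0.072632


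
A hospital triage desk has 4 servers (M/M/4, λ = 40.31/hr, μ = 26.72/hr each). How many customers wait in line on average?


a = λ/μ = 1.5086; ρ = a/4 = 0.3772
P₀ = 0.219044
Lq = P₀·a^c·ρ / (c!·(1−ρ)²) = 0.219044·5.17971·0.3772/(24·0.38794)
= 0.04596

Final: 0.04596


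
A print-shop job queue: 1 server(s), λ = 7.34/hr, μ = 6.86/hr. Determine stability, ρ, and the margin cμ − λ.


Total capacity cμ = 1·6.86 = 6.86/hr
ρ = λ/(cμ) = 7.34/6.86 = 1.0700
Stable ⇔ ρ < 1: NO
Spare capacity = cμ − λ = 6.86 − 7.34 = -0.48/hr

Final: ρ = 1.0700; unstable; margin = -0.48/hr


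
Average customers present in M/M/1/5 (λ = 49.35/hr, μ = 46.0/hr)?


ρ = 49.35/46.0 = 1.0728
L = ρ[1 − (K+1)ρ^K + Kρ^(K+1)] / [(1−ρ)(1−ρ^(K+1))]
Numerator: 1.0728·(1 − 6·1.421172 + 5·1.524670) = 0.103335
Denominator: (-0.07283)·(-0.524670) = 0.038210
L = 0.103335/0.038210 = 2.7044

Final: 2.7044


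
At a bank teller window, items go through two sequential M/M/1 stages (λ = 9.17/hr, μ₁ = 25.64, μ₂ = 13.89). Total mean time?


Each node sees arrival rate λ = 9.17/hr (tandem ⇒ throughput preserved).
W₁ = 1/(μ₁−λ) = 1/(25.64−9.17) = 0.06072 hr
W₂ = 1/(μ₂−λ) = 1/(13.89−9.17) = 0.21186 hr
W_total = W₁ + W₂ = 0.06072 + 0.21186 = 0.27258 hr

Final: 0.27258 hr


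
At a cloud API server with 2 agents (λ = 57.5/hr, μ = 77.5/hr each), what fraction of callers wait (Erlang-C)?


a = λ/μ = 0.7419; ρ = a/2 = 0.3710
P₀ = 0.458824 (from M/M/c formula)
C(c,a) = [a^c/(c!(1−ρ))]·P₀ = [0.55047/(2·0.6290)]·0.458824
= 0.43755·0.458824 = 0.200759

Final: 0.200759


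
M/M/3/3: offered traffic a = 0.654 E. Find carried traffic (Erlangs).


B(3,0.654) = 0.024352 (Erlang-B)
Carried load = a(1 − B) = 0.654·(1 − 0.024352) = 0.654·0.975648 = 0.6381 E

Final: 0.6381 Erlangs


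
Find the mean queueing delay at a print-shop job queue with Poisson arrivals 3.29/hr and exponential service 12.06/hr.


ρ = 3.29/12.06 = 0.2728
Wq = ρ/(μ−λ) = 0.2728/(12.06 − 3.29) = 0.2728/8.77 = 0.03111 hr

Final: 0.03111 hr


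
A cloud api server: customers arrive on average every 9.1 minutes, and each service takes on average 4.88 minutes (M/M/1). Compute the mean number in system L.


λ = 60/9.1 = 6.5934 /hr
μ = 60/4.88 = 12.2951 /hr
ρ = λ/μ = 6.5934/12.2951 = 0.5363
L = ρ/(1−ρ) = 0.5363/0.4637 = 1.1564

Final: 1.1564


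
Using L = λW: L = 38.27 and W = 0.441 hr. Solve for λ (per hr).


λ = L/W = 38.27/0.441 = 86.7800 /hr

Final: 86.7800 /hr


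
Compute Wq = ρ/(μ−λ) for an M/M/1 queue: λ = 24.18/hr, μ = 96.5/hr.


ρ = 24.18/96.5 = 0.2506
Wq = ρ/(μ−λ) = 0.2506/(96.5 − 24.18) = 0.2506/72.32 = 0.003465 hr

Final: 0.003465 hr


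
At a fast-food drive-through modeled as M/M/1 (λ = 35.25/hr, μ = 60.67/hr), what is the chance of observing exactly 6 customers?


ρ = 35.25/60.67 = 0.5810
P_n = (1−ρ)·ρ^n = (1 − 0.5810)·0.5810^6 = 0.4190·0.038469 = 0.016118

Final: 0.016118


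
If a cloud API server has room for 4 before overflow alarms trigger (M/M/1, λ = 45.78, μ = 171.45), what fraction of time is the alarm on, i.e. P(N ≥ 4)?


ρ = 45.78/171.45 = 0.2670
P(N ≥ n) = ρ^n = 0.2670^4 = 0.005083

Final: 0.005083


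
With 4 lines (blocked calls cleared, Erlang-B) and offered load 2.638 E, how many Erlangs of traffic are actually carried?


B(4,2.638) = 0.165465 (Erlang-B)
Carried load = a(1 − B) = 2.638·(1 − 0.165465) = 2.638·0.834535 = 2.2015 E

Final: 2.2015 Erlangs


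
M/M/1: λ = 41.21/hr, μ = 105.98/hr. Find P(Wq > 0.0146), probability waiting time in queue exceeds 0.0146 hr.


ρ = 41.21/105.98 = 0.3888
P(Wq > t) = ρ·e^{−(μ−λ)t} = 0.3888·e^{−0.9456}
= 0.3888·0.388430 = 0.151040

Final: 0.151040


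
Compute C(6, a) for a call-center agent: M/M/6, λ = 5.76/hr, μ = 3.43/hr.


a = λ/μ = 1.6793; ρ = a/6 = 0.2799
P₀ = 0.186410 (from M/M/c formula)
C(c,a) = [a^c/(c!(1−ρ))]·P₀ = [22.42695/(720·0.7201)]·0.186410
= 0.04325·0.186410 = 0.008063

Final: 0.008063


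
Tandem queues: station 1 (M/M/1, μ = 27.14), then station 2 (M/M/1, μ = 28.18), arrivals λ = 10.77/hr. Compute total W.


Each node sees arrival rate λ = 10.77/hr (tandem ⇒ throughput preserved).
W₁ = 1/(μ₁−λ) = 1/(27.14−10.77) = 0.06109 hr
W₂ = 1/(μ₂−λ) = 1/(28.18−10.77) = 0.05744 hr
W_total = W₁ + W₂ = 0.06109 + 0.05744 = 0.11853 hr

Final: 0.11853 hr


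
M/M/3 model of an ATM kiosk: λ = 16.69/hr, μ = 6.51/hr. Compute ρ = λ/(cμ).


ρ = λ/(cμ) = 16.69/(3·6.51) = 16.69/19.53 = 0.8546

Final: 0.8546


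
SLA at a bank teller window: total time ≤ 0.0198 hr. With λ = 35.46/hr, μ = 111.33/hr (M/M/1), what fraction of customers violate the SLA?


W ~ Exponential(μ−λ) for M/M/1.
μ − λ = 111.33 − 35.46 = 75.8700
P(W > t) = e^{−(μ−λ)t} = e^{−1.5022} = 0.222634

Final: 0.222634


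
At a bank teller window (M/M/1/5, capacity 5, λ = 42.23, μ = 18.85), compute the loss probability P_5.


ρ = λ/μ = 42.23/18.85 = 2.2403
P_K = (1−ρ)ρ^K/(1−ρ^(K+1)) = (-1.2403·56.435014)/(1 − 126.432394)
= -69.997380/-125.432394 = 0.558049

Final: 0.558049


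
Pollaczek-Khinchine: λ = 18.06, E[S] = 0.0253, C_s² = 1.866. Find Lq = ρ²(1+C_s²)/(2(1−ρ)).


ρ = λ·E[S] = 18.06·0.0253 = 0.4569
Lq = ρ²(1+C_s²)/(2(1−ρ)) = 0.2088·(1+1.866)/(2·0.5431)
= 0.2088·2.8660/1.0862 = 0.55088

Final: 0.55088


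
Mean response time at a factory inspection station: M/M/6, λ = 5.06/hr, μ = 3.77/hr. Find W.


a = 1.3422; ρ = 0.2237; P₀ = 0.261244
Lq = P₀·a^c·ρ/(c!(1−ρ)²) = 0.0007873
Wq = Lq/λ = 0.0007873/5.06 = 0.0001556 hr
W = Wq + 1/μ = 0.0001556 + 0.26525 = 0.26541 hr

Final: 0.26541 hr


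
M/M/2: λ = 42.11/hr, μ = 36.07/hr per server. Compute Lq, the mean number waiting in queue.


a = λ/μ = 1.1675; ρ = a/2 = 0.5837
P₀ = 0.262845
Lq = P₀·a^c·ρ / (c!·(1−ρ)²) = 0.262845·1.36294·0.5837/(2·0.17328)
= 0.60339

Final: 0.60339


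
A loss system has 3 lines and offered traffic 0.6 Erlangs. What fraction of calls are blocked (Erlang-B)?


B(c,a) = (a^c/c!) / Σ_{k=0}^{c} a^k/k!
a^3/3! = 0.036000
Σ terms (k=0..3): 1.00000 + 0.60000 + 0.18000 + 0.03600 = 1.816000
B = 0.036000/1.816000 = 0.019824

Final: 0.019824


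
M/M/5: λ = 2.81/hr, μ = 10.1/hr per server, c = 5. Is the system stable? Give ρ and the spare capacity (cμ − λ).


Total capacity cμ = 5·10.1 = 50.50/hr
ρ = λ/(cμ) = 2.81/50.50 = 0.05564
Stable ⇔ ρ < 1: YES
Spare capacity = cμ − λ = 50.50 − 2.81 = 47.69/hr

Final: ρ = 0.05564; stable; margin = 47.69/hr


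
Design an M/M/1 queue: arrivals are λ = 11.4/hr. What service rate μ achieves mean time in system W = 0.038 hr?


W = 1/(μ−λ) ⇒ μ − λ = 1/W = 1/0.038 = 26.3158
μ = λ + 1/W = 11.4 + 26.3158 = 37.7158 per hr

Final: 37.7158 /hr


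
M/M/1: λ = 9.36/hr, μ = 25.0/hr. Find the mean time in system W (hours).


W = 1/(μ−λ) = 1/(25.0 − 9.36) = 1/15.64 = 0.06394 hr

Final: 0.06394 hr


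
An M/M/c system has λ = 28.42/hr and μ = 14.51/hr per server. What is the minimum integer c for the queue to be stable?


Stability requires cμ > λ ⇔ c > λ/μ.
λ/μ = 28.42/14.51 = 1.9586
Minimum integer c = ⌊1.9586⌋ + 1 = 2
Check: 2·14.51 = 29.02 > 28.42, while 1·14.51 = 14.51 ≤ 28.42

Final: 2 servers


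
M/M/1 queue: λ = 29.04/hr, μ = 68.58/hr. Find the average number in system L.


ρ = λ/μ = 29.04/68.58 = 0.4234
L = ρ/(1−ρ) = 0.4234/(1 − 0.4234) = 0.4234/0.5766 = 0.7344

Final: 0.7344


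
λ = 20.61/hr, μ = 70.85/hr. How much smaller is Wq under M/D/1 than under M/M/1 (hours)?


ρ = 20.61/70.85 = 0.2909
Wq(M/M/1) = ρ/(μ−λ) = 0.2909/50.24 = 0.005790 hr
Wq(M/D/1) = ρ/(2(μ−λ)) = 0.002895 hr
Savings = 0.005790 − 0.002895 = 0.002895 hr

Final: 0.002895 hr


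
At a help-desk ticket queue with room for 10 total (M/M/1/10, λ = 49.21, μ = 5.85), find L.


ρ = 49.21/5.85 = 8.4120
L = ρ[1 − (K+1)ρ^K + Kρ^(K+1)] / [(1−ρ)(1−ρ^(K+1))]
Numerator: 8.4120·(1 − 11·1774087310.458657 + 10·14923561803.020603) = 1091205736972.867188
Denominator: (-7.4120)·(-14923561802.020603) = 110612929869.335617
L = 1091205736972.867188/110612929869.335617 = 9.8651

Final: 9.8651


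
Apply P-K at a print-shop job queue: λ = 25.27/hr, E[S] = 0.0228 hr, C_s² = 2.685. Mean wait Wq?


ρ = λ·E[S] = 25.27·0.0228 = 0.5762
E[S²] = E[S]²(1+C_s²) = 0.0228²·(1+2.685) = 0.001916
Wq = λ·E[S²]/(2(1−ρ)) = 25.27·0.001916/(2·0.4238) = 0.05711 hr

Final: 0.05711 hr


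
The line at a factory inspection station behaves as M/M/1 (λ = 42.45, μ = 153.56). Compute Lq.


ρ = 42.45/153.56 = 0.2764
Lq = ρ²/(1−ρ) = 0.07642/0.7236 = 0.1056

Final: 0.1056


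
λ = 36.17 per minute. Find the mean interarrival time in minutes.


Mean interarrival time = 1/λ = 1/36.17 minute = 0.02765 minute
In minutes: 0.02765 × 1 = 0.02765 min

Final: 0.02765 min


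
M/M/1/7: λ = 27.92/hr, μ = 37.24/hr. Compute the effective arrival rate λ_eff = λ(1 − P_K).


ρ = 0.7497; P_K = (1−ρ)ρ^7/(1−ρ^8) = 0.037019
λ_eff = λ(1 − P_K) = 27.92·(1 − 0.037019) = 27.92·0.962981 = 26.8864 /hr

Final: 26.8864 /hr


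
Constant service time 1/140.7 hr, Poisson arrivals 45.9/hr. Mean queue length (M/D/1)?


ρ = 45.9/140.7 = 0.3262
M/D/1: Lq = ρ²/(2(1−ρ)) = 0.1064/(2·0.6738) = 0.07898

Final: 0.07898


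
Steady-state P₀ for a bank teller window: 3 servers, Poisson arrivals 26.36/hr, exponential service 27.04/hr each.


a = λ/μ = 26.36/27.04 = 0.9749; ρ = a/c = 0.3250
Σ_{k=0}^{2} a^k/k! (terms k=0..2) = 1.00000 + 0.97485 + 0.47517 = 2.45002
Tail: a^3/(3!(1−ρ)) = 0.92644/(6·0.6750) = 0.22873
P₀ = 1/(2.45002 + 0.22873) = 1/2.67875 = 0.373308

Final: 0.373308


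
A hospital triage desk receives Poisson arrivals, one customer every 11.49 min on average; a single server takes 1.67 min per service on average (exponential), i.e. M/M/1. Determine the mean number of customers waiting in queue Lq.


λ = 60/11.49 = 5.2219 /hr
μ = 60/1.67 = 35.9281 /hr
ρ = λ/μ = 5.2219/35.9281 = 0.1453
Lq = ρ²/(1−ρ) = 0.02112/0.8547 = 0.02472

Final: 0.02472


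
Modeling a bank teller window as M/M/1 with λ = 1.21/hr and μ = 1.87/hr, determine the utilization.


ρ = λ/μ = 1.21/1.87 = 0.6471

Final: 0.6471


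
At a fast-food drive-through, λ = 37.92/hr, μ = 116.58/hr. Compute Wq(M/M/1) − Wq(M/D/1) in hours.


ρ = 37.92/116.58 = 0.3253
Wq(M/M/1) = ρ/(μ−λ) = 0.3253/78.66 = 0.004135 hr
Wq(M/D/1) = ρ/(2(μ−λ)) = 0.002068 hr
Savings = 0.004135 − 0.002068 = 0.002068 hr

Final: 0.002068 hr


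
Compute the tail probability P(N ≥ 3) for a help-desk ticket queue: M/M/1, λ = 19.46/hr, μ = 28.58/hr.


ρ = 19.46/28.58 = 0.6809
P(N ≥ n) = ρ^n = 0.6809^3 = 0.315676

Final: 0.315676


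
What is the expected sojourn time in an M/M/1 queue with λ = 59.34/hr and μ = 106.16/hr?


W = 1/(μ−λ) = 1/(106.16 − 59.34) = 1/46.82 = 0.02136 hr

Final: 0.02136 hr


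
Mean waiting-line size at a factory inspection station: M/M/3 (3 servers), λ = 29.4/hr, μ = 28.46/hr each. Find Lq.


a = λ/μ = 1.0330; ρ = a/3 = 0.3443
P₀ = 0.351268
Lq = P₀·a^c·ρ / (c!·(1−ρ)²) = 0.351268·1.10240·0.3443/(6·0.42989)
= 0.05170

Final: 0.05170


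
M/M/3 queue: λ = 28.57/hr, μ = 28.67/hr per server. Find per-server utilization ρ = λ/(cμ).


ρ = λ/(cμ) = 28.57/(3·28.67) = 28.57/86.01 = 0.3322

Final: 0.3322


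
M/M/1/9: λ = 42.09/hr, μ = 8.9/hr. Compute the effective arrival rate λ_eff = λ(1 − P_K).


ρ = 4.7292; P_K = (1−ρ)ρ^9/(1−ρ^10) = 0.788548
λ_eff = λ(1 − P_K) = 42.09·(1 − 0.788548) = 42.09·0.211452 = 8.9000 /hr

Final: 8.9000 /hr


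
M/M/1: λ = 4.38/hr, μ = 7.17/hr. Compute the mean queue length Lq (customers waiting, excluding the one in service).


ρ = 4.38/7.17 = 0.6109
Lq = ρ²/(1−ρ) = 0.3732/0.3891 = 0.9590

Final: 0.9590


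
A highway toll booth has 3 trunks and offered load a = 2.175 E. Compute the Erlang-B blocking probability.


B(c,a) = (a^c/c!) / Σ_{k=0}^{c} a^k/k!
a^3/3! = 1.714852
Σ terms (k=0..3): 1.00000 + 2.17500 + 2.36531 + 1.71485 = 7.255164
B = 1.714852/7.255164 = 0.236363

Final: 0.236363


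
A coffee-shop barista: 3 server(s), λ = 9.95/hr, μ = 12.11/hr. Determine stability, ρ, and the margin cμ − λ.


Total capacity cμ = 3·12.11 = 36.33/hr
ρ = λ/(cμ) = 9.95/36.33 = 0.2739
Stable ⇔ ρ < 1: YES
Spare capacity = cμ − λ = 36.33 − 9.95 = 26.38/hr

Final: ρ = 0.2739; stable; margin = 26.38/hr


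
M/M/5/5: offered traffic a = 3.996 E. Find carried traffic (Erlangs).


B(5,3.996) = 0.198709 (Erlang-B)
Carried load = a(1 − B) = 3.996·(1 − 0.198709) = 3.996·0.801291 = 3.2020 E

Final: 3.2020 Erlangs


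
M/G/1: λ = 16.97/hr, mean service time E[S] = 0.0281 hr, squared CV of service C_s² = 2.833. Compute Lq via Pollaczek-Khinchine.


ρ = λ·E[S] = 16.97·0.0281 = 0.4769
Lq = ρ²(1+C_s²)/(2(1−ρ)) = 0.2274·(1+2.833)/(2·0.5231)
= 0.2274·3.8330/1.0463 = 0.83304

Final: 0.83304


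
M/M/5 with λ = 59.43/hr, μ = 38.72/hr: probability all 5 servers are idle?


a = λ/μ = 59.43/38.72 = 1.5349; ρ = a/c = 0.3070
Σ_{k=0}^{4} a^k/k! (terms k=0..4) = 1.00000 + 1.53487 + 1.17791 + 0.60264 + 0.23124 = 4.54666
Tail: a^5/(5!(1−ρ)) = 8.51828/(120·0.6930) = 0.10243
P₀ = 1/(4.54666 + 0.10243) = 1/4.64909 = 0.215096

Final: 0.215096


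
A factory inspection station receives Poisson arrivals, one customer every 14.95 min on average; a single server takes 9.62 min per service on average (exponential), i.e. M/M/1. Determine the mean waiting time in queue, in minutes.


λ = 60/14.95 = 4.0134 /hr
μ = 60/9.62 = 6.2370 /hr
ρ = λ/μ = 4.0134/6.2370 = 0.6435
Wq = ρ/(μ−λ) = 0.6435/(6.2370−4.0134) = 0.28938 hr
In minutes: 0.28938·60 = 17.363 min

Final: 17.363 min


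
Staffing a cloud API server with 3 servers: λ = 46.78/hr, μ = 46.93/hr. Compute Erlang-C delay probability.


a = λ/μ = 0.9968; ρ = a/3 = 0.3323
P₀ = 0.364853 (from M/M/c formula)
C(c,a) = [a^c/(c!(1−ρ))]·P₀ = [0.99044/(6·0.6677)]·0.364853
= 0.24722·0.364853 = 0.090197

Final: 0.090197


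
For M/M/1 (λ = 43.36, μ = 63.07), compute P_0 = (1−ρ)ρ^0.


ρ = 43.36/63.07 = 0.6875
P_n = (1−ρ)·ρ^n = (1 − 0.6875)·0.6875^0 = 0.3125·1.000000 = 0.312510

Final: 0.312510


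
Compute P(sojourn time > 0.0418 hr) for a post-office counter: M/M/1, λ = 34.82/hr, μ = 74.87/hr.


W ~ Exponential(μ−λ) for M/M/1.
μ − λ = 74.87 − 34.82 = 40.0500
P(W > t) = e^{−(μ−λ)t} = e^{−1.6741} = 0.187479

Final: 0.187479


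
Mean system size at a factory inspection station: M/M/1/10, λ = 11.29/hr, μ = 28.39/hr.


ρ = 11.29/28.39 = 0.3977
L = ρ[1 − (K+1)ρ^K + Kρ^(K+1)] / [(1−ρ)(1−ρ^(K+1))]
Numerator: 0.3977·(1 − 11·0.00009892 + 10·0.00003934) = 0.397399
Denominator: (0.6023)·(0.999961) = 0.602301
L = 0.397399/0.602301 = 0.6598

Final: 0.6598


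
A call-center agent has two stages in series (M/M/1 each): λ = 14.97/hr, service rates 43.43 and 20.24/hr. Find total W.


Each node sees arrival rate λ = 14.97/hr (tandem ⇒ throughput preserved).
W₁ = 1/(μ₁−λ) = 1/(43.43−14.97) = 0.03514 hr
W₂ = 1/(μ₂−λ) = 1/(20.24−14.97) = 0.18975 hr
W_total = W₁ + W₂ = 0.03514 + 0.18975 = 0.22489 hr

Final: 0.22489 hr


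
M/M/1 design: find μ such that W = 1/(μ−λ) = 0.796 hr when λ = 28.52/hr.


W = 1/(μ−λ) ⇒ μ − λ = 1/W = 1/0.796 = 1.2563
μ = λ + 1/W = 28.52 + 1.2563 = 29.7763 per hr

Final: 29.7763 /hr


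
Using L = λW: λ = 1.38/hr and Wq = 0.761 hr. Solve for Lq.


Lq = λWq = 1.38·0.761 = 1.0502

Final: 1.0502


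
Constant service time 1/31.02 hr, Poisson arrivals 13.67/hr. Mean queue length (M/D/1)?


ρ = 13.67/31.02 = 0.4407
M/D/1: Lq = ρ²/(2(1−ρ)) = 0.1942/(2·0.5593) = 0.17361

Final: 0.17361


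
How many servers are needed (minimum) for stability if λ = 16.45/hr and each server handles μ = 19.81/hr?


Stability requires cμ > λ ⇔ c > λ/μ.
λ/μ = 16.45/19.81 = 0.8304
Minimum integer c = ⌊0.8304⌋ + 1 = 1
Check: 1·19.81 = 19.81 > 16.45, while 0·19.81 = 0.00 ≤ 16.45

Final: 1 servers


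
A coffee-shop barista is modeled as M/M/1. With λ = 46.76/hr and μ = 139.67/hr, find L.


ρ = λ/μ = 46.76/139.67 = 0.3348
L = ρ/(1−ρ) = 0.3348/(1 − 0.3348) = 0.3348/0.6652 = 0.5033

Final: 0.5033


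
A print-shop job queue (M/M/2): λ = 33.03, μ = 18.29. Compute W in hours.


a = 1.8059; ρ = 0.9030; P₀ = 0.050998
Lq = P₀·a^c·ρ/(c!(1−ρ)²) = 7.97282
Wq = Lq/λ = 7.97282/33.03 = 0.24138 hr
W = Wq + 1/μ = 0.24138 + 0.05467 = 0.29606 hr

Final: 0.29606 hr


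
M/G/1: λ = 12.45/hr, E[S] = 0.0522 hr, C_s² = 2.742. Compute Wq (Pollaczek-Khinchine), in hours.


ρ = λ·E[S] = 12.45·0.0522 = 0.6499
E[S²] = E[S]²(1+C_s²) = 0.0522²·(1+2.742) = 0.010196
Wq = λ·E[S²]/(2(1−ρ)) = 12.45·0.010196/(2·0.3501) = 0.18129 hr

Final: 0.18129 hr


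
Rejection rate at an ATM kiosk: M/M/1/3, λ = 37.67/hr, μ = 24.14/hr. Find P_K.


ρ = λ/μ = 37.67/24.14 = 1.5605
P_K = (1−ρ)ρ^K/(1−ρ^(K+1)) = (-0.5605·3.799925)/(1 − 5.929710)
= -2.129784/-4.929710 = 0.432030

Final: 0.432030


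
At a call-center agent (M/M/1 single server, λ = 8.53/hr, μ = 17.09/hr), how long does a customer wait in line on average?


ρ = 8.53/17.09 = 0.4991
Wq = ρ/(μ−λ) = 0.4991/(17.09 − 8.53) = 0.4991/8.56 = 0.05831 hr

Final: 0.05831 hr


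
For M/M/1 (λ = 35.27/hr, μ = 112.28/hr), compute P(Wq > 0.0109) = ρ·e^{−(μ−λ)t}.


ρ = 35.27/112.28 = 0.3141
P(Wq > t) = ρ·e^{−(μ−λ)t} = 0.3141·e^{−0.8394}
= 0.3141·0.431966 = 0.135691

Final: 0.135691


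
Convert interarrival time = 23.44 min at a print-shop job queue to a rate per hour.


λ = 1/(interarrival time) in consistent units.
1 hour = 60 min, so λ = 60/23.44 = 2.5597 per hour

Final: 2.5597 /hr


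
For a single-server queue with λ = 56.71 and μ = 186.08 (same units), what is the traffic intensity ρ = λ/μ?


ρ = λ/μ = 56.71/186.08 = 0.3048

Final: 0.3048


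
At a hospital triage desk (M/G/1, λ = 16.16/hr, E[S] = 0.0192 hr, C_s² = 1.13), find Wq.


ρ = λ·E[S] = 16.16·0.0192 = 0.3103
E[S²] = E[S]²(1+C_s²) = 0.0192²·(1+1.13) = 0.0007852
Wq = λ·E[S²]/(2(1−ρ)) = 16.16·0.0007852/(2·0.6897) = 0.009198 hr

Final: 0.009198 hr


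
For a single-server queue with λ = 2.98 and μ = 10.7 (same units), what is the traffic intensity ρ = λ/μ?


ρ = λ/μ = 2.98/10.7 = 0.2785

Final: 0.2785


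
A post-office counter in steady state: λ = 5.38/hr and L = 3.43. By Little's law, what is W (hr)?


W = L/λ = 3.43/5.38 = 0.6375 hr

Final: 0.6375 hr


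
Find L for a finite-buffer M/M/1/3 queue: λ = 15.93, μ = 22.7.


ρ = 15.93/22.7 = 0.7018
L = ρ[1 − (K+1)ρ^K + Kρ^(K+1)] / [(1−ρ)(1−ρ^(K+1))]
Numerator: 0.7018·(1 − 4·0.345597 + 3·0.242527) = 0.242243
Denominator: (0.2982)·(0.757473) = 0.225907
L = 0.242243/0.225907 = 1.0723

Final: 1.0723


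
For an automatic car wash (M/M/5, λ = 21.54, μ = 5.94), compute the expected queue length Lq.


a = λ/μ = 3.6263; ρ = a/5 = 0.7253
P₀ = 0.022040
Lq = P₀·a^c·ρ / (c!·(1−ρ)²) = 0.022040·627.04148·0.7253/(120·0.07549)
= 1.10649

Final: 1.10649


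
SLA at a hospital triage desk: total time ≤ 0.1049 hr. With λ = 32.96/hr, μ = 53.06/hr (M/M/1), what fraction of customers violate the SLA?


W ~ Exponential(μ−λ) for M/M/1.
μ − λ = 53.06 − 32.96 = 20.1000
P(W > t) = e^{−(μ−λ)t} = e^{−2.1085} = 0.121421

Final: 0.121421


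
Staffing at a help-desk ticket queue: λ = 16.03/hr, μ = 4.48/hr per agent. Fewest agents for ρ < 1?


Stability requires cμ > λ ⇔ c > λ/μ.
λ/μ = 16.03/4.48 = 3.5781
Minimum integer c = ⌊3.5781⌋ + 1 = 4
Check: 4·4.48 = 17.92 > 16.03, while 3·4.48 = 13.44 ≤ 16.03

Final: 4 servers


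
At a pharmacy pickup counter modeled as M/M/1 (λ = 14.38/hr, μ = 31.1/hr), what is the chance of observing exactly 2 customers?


ρ = 14.38/31.1 = 0.4624
P_n = (1−ρ)·ρ^n = (1 − 0.4624)·0.4624^2 = 0.5376·0.213795 = 0.114940

Final: 0.114940


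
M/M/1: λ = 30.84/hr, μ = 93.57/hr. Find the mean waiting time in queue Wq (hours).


ρ = 30.84/93.57 = 0.3296
Wq = ρ/(μ−λ) = 0.3296/(93.57 − 30.84) = 0.3296/62.73 = 0.005254 hr

Final: 0.005254 hr


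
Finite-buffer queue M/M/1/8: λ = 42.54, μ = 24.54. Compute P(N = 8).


ρ = λ/μ = 42.54/24.54 = 1.7335
P_K = (1−ρ)ρ^K/(1−ρ^(K+1)) = (-0.7335·81.542386)/(1 − 141.353428)
= -59.811041/-140.353428 = 0.426146

Final: 0.426146


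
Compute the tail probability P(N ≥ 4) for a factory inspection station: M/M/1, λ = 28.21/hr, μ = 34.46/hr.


ρ = 28.21/34.46 = 0.8186
P(N ≥ n) = ρ^n = 0.8186^4 = 0.449108

Final: 0.449108


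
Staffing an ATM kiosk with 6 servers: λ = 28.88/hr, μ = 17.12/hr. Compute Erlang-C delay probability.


a = λ/μ = 1.6869; ρ = a/6 = 0.2812
P₀ = 0.184993 (from M/M/c formula)
C(c,a) = [a^c/(c!(1−ρ))]·P₀ = [23.04414/(720·0.7188)]·0.184993
= 0.04452·0.184993 = 0.008237

Final: 0.008237


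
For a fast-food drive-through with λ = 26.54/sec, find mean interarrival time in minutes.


Mean interarrival time = 1/λ = 1/26.54 second = 0.03768 second
In minutes: 0.03768 × 0.0166667 = 0.0006280 min

Final: 0.0006280 min


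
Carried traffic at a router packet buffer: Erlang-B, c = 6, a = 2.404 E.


B(6,2.404) = 0.024510 (Erlang-B)
Carried load = a(1 − B) = 2.404·(1 − 0.024510) = 2.404·0.975490 = 2.3451 E

Final: 2.3451 Erlangs


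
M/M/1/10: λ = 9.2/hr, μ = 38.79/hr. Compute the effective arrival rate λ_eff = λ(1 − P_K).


ρ = 0.2372; P_K = (1−ρ)ρ^10/(1−ρ^11) = 0.0000004296
λ_eff = λ(1 − P_K) = 9.2·(1 − 0.0000004296) = 9.2·1.000000 = 9.2000 /hr

Final: 9.2000 /hr


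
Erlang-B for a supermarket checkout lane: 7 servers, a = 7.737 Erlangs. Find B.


B(c,a) = (a^c/c!) / Σ_{k=0}^{c} a^k/k!
a^7/7! = 329.289317
Σ terms (k=0..7): 1.00000 + 7.73700 + 29.93058 + 77.19098 + 149.30665 + 231.03711 + 297.92235 + 329.28932 = 1123.413984
B = 329.289317/1123.413984 = 0.293115

Final: 0.293115


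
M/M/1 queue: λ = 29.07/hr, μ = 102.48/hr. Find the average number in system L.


ρ = λ/μ = 29.07/102.48 = 0.2837
L = ρ/(1−ρ) = 0.2837/(1 − 0.2837) = 0.2837/0.7163 = 0.3960

Final: 0.3960


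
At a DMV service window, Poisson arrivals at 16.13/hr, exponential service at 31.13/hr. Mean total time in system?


W = 1/(μ−λ) = 1/(31.13 − 16.13) = 1/15.00 = 0.06667 hr

Final: 0.06667 hr


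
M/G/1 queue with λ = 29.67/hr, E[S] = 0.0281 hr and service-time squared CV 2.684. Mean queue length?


ρ = λ·E[S] = 29.67·0.0281 = 0.8337
Lq = ρ²(1+C_s²)/(2(1−ρ)) = 0.6951·(1+2.684)/(2·0.1663)
= 0.6951·3.6840/0.3325 = 7.70044

Final: 7.70044


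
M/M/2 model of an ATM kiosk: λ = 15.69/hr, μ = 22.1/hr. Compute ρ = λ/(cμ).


ρ = λ/(cμ) = 15.69/(2·22.1) = 15.69/44.20 = 0.3550

Final: 0.3550


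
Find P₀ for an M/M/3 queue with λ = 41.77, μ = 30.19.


a = λ/μ = 41.77/30.19 = 1.3836; ρ = a/c = 0.4612
Σ_{k=0}^{2} a^k/k! (terms k=0..2) = 1.00000 + 1.38357 + 0.95713 = 3.34070
Tail: a^3/(3!(1−ρ)) = 2.64853/(6·0.5388) = 0.81925
P₀ = 1/(3.34070 + 0.81925) = 1/4.15996 = 0.240387

Final: 0.240387


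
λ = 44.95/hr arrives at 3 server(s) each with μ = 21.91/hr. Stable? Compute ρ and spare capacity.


Total capacity cμ = 3·21.91 = 65.73/hr
ρ = λ/(cμ) = 44.95/65.73 = 0.6839
Stable ⇔ ρ < 1: YES
Spare capacity = cμ − λ = 65.73 − 44.95 = 20.78/hr

Final: ρ = 0.6839; stable; margin = 20.78/hr


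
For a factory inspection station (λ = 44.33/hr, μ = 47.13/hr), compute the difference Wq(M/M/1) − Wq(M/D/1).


ρ = 44.33/47.13 = 0.9406
Wq(M/M/1) = ρ/(μ−λ) = 0.9406/2.80 = 0.33592 hr
Wq(M/D/1) = ρ/(2(μ−λ)) = 0.16796 hr
Savings = 0.33592 − 0.16796 = 0.16796 hr

Final: 0.16796 hr


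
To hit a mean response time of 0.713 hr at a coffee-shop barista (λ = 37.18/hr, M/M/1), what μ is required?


W = 1/(μ−λ) ⇒ μ − λ = 1/W = 1/0.713 = 1.4025
μ = λ + 1/W = 37.18 + 1.4025 = 38.5825 per hr

Final: 38.5825 /hr


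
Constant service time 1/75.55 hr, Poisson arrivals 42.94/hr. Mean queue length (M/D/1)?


ρ = 42.94/75.55 = 0.5684
M/D/1: Lq = ρ²/(2(1−ρ)) = 0.3230/(2·0.4316) = 0.37420

Final: 0.37420


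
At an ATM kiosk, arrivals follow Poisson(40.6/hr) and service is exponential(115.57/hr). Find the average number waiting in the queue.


ρ = 40.6/115.57 = 0.3513
Lq = ρ²/(1−ρ) = 0.1234/0.6487 = 0.1902

Final: 0.1902


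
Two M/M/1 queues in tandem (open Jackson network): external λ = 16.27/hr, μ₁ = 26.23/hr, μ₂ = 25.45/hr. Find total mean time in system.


Each node sees arrival rate λ = 16.27/hr (tandem ⇒ throughput preserved).
W₁ = 1/(μ₁−λ) = 1/(26.23−16.27) = 0.10040 hr
W₂ = 1/(μ₂−λ) = 1/(25.45−16.27) = 0.10893 hr
W_total = W₁ + W₂ = 0.10040 + 0.10893 = 0.20933 hr

Final: 0.20933 hr


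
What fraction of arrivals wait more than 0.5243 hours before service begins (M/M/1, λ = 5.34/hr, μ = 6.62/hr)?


ρ = 5.34/6.62 = 0.8066
P(Wq > t) = ρ·e^{−(μ−λ)t} = 0.8066·e^{−0.6711}
= 0.8066·0.511144 = 0.412313

Final: 0.412313


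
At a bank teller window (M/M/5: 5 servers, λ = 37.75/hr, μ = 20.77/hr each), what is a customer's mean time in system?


a = 1.8175; ρ = 0.3635; P₀ = 0.161701
Lq = P₀·a^c·ρ/(c!(1−ρ)²) = 0.02398
Wq = Lq/λ = 0.02398/37.75 = 0.0006352 hr
W = Wq + 1/μ = 0.0006352 + 0.04815 = 0.04878 hr

Final: 0.04878 hr


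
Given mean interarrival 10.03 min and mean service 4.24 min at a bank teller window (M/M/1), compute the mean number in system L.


λ = 60/10.03 = 5.9821 /hr
μ = 60/4.24 = 14.1509 /hr
ρ = λ/μ = 5.9821/14.1509 = 0.4227
L = ρ/(1−ρ) = 0.4227/0.5773 = 0.7323

Final: 0.7323


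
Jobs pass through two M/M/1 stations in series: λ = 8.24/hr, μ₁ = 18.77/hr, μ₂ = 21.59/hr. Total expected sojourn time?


Each node sees arrival rate λ = 8.24/hr (tandem ⇒ throughput preserved).
W₁ = 1/(μ₁−λ) = 1/(18.77−8.24) = 0.09497 hr
W₂ = 1/(μ₂−λ) = 1/(21.59−8.24) = 0.07491 hr
W_total = W₁ + W₂ = 0.09497 + 0.07491 = 0.16987 hr

Final: 0.16987 hr


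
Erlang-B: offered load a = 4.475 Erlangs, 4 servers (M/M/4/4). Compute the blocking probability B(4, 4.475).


B(c,a) = (a^c/c!) / Σ_{k=0}^{c} a^k/k!
a^4/4! = 16.709402
Σ terms (k=0..4): 1.00000 + 4.47500 + 10.01281 + 14.93578 + 16.70940 = 47.132994
B = 16.709402/47.132994 = 0.354516

Final: 0.354516


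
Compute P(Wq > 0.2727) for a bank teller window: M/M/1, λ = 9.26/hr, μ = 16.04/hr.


ρ = 9.26/16.04 = 0.5773
P(Wq > t) = ρ·e^{−(μ−λ)t} = 0.5773·e^{−1.8489}
= 0.5773·0.157409 = 0.090873

Final: 0.090873


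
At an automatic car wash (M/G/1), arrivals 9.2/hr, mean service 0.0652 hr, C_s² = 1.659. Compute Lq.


ρ = λ·E[S] = 9.2·0.0652 = 0.5998
Lq = ρ²(1+C_s²)/(2(1−ρ)) = 0.3598·(1+1.659)/(2·0.4002)
= 0.3598·2.6590/0.8003 = 1.19543

Final: 1.19543


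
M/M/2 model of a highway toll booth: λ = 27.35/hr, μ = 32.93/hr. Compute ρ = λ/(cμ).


ρ = λ/(cμ) = 27.35/(2·32.93) = 27.35/65.86 = 0.4153

Final: 0.4153


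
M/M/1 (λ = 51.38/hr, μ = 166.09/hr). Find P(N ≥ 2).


ρ = 51.38/166.09 = 0.3094
P(N ≥ n) = ρ^n = 0.3094^2 = 0.095698

Final: 0.095698


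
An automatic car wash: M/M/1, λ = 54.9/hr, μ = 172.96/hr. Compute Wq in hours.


ρ = 54.9/172.96 = 0.3174
Wq = ρ/(μ−λ) = 0.3174/(172.96 − 54.9) = 0.3174/118.06 = 0.002689 hr

Final: 0.002689 hr


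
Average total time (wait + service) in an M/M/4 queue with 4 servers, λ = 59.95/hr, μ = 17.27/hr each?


a = 3.4713; ρ = 0.8678; P₀ = 0.015811
Lq = P₀·a^c·ρ/(c!(1−ρ)²) = 4.75271
Wq = Lq/λ = 4.75271/59.95 = 0.07928 hr
W = Wq + 1/μ = 0.07928 + 0.05790 = 0.13718 hr

Final: 0.13718 hr
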